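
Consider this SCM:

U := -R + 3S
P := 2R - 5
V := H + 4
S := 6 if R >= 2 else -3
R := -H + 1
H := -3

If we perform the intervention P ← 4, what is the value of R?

4

The intervention breaks the incoming arrows to P: P := 2R - 5 no longer applies, and P = 4.
Since R is not a descendant of the intervened variable, it is unaffected.
R = -H + 1  [with H=-3]  = 4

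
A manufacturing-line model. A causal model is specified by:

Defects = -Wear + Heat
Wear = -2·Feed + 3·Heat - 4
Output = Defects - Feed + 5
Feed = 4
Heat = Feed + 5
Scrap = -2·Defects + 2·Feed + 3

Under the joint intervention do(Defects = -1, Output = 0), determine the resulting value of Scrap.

13

Setting Defects = -1, Output = 0 by intervention discards those variables' equations.
Scrap = -2·Defects + 2·Feed + 3  [with Defects=-1, Feed=4]  = 13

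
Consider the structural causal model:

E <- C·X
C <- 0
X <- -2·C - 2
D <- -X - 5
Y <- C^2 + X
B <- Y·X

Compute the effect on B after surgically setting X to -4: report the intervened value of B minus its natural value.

12

Under do(X=-4), the mechanism X <- -2·C - 2 is discarded; X is fixed at -4.
Y = C^2 + X  [with C=0, X=-4]  = -4
B = Y·X  [with Y=-4, X=-4]  = 16
Without intervention: X = -2·C - 2  [with C=0]  = -2; Y = C^2 + X  [with C=0, X=-2]  = -2; B = Y·X  [with Y=-2, X=-2]  = 4.
Change = 16 − 4 = 12.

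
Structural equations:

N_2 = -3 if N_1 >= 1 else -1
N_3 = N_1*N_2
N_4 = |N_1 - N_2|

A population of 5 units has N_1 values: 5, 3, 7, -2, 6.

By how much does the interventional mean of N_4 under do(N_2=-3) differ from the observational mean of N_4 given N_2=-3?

Under do(N_2=-3), N_2's equation is replaced by N_2=-3 for every unit. Per-unit N_4: 8, 6, 10, 1, 9. Mean = 6.8.
Conditioning on N_2=-3 selects the 4 unit(s) with N_1 ∈ {5, 3, 7, 6}. Their N_4 values: 8, 6, 10, 9. Mean = 8.25.
Difference = 6.8 − 8.25 = -1.45.

-1.45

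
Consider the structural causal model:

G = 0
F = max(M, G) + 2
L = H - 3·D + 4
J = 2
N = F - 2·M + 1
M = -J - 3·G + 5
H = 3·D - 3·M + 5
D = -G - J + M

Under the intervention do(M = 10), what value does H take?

-1

The intervention breaks the incoming arrows to M: M = -J - 3·G + 5 no longer applies, and M = 10.
D = -G - J + M  [with G=0, J=2, M=10]  = 8
H = 3·D - 3·M + 5  [with D=8, M=10]  = -1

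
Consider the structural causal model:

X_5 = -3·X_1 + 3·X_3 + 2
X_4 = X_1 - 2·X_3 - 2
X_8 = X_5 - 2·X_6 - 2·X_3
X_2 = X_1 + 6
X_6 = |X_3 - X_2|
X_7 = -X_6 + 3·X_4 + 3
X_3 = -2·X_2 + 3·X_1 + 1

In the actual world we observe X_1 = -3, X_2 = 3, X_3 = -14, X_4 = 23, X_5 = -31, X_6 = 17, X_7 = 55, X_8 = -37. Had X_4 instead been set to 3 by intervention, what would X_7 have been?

The intervention breaks the incoming arrows to X_4: X_4 = X_1 - 2·X_3 - 2 no longer applies, and X_4 = 3.
X_2 = X_1 + 6  [with X_1=-3]  = 3
X_3 = -2·X_2 + 3·X_1 + 1  [with X_2=3, X_1=-3]  = -14
X_6 = |X_3 - X_2|  [with X_3=-14, X_2=3]  = 17
X_7 = -X_6 + 3·X_4 + 3  [with X_6=17, X_4=3]  = -5

-5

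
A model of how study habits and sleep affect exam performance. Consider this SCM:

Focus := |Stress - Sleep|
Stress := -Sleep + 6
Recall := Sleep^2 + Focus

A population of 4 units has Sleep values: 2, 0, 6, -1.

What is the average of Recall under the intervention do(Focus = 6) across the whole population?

Under do(Focus=6), Focus's equation is replaced by Focus=6 for every unit. Per-unit Recall: 10, 6, 42, 7. Mean = 16.25.

16.25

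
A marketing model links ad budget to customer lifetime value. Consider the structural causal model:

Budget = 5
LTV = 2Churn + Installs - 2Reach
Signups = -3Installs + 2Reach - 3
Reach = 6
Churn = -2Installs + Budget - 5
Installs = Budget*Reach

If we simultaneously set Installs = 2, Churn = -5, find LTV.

Setting Installs = 2, Churn = -5 by intervention discards those variables' equations.
LTV = 2Churn + Installs - 2Reach  [with Churn=-5, Installs=2, Reach=6]  = -20

-20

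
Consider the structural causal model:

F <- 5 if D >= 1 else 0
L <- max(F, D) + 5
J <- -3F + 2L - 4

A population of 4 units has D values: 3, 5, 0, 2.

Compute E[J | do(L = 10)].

Under do(L=10), L's equation is replaced by L=10 for every unit. Per-unit J: 1, 1, 16, 1. Mean = 4.75.

4.75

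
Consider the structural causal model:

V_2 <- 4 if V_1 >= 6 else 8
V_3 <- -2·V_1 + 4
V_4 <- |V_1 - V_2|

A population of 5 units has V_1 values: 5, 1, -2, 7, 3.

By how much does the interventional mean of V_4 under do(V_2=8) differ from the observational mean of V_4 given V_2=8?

-1.05

do(V_2=8) breaks V_2's dependence on V_1. With V_2=8 fixed, V_4 across the units is 3, 7, 10, 1, 5, mean 5.2.
E[V_4|V_2=8] averages over only the 4 units with V_2=8 (V_1 = 5, 1, -2, 3): V_4 = 3, 7, 10, 5, mean 6.25.
Difference = 5.2 − 6.25 = -1.05.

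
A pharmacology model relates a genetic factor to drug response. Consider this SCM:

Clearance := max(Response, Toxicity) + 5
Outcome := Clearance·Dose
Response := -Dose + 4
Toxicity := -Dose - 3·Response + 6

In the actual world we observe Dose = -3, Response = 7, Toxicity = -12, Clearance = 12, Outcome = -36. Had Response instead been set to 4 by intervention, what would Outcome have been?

do(Response=4) replaces the equation Response := -Dose + 4 with the constant Response = 4.
Toxicity = -Dose - 3·Response + 6  [with Dose=-3, Response=4]  = -3
Clearance = max(Response, Toxicity) + 5  [with Response=4, Toxicity=-3]  = 9
Outcome = Clearance·Dose  [with Clearance=9, Dose=-3]  = -27

-27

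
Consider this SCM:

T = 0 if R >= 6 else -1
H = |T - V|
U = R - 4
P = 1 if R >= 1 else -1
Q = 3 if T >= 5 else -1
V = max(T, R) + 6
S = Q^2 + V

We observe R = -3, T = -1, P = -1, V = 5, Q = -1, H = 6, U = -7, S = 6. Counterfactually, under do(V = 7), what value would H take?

8

Under do(V=7), the mechanism V = max(T, R) + 6 is discarded; V is fixed at 7.
T = 0 if R >= 6 else -1  [with R=-3]  = -1
H = |T - V|  [with T=-1, V=7]  = 8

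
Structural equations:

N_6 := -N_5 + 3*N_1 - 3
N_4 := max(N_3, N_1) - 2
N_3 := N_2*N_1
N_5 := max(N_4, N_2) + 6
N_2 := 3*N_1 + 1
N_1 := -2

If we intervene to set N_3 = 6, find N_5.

10

do(N_3=6) replaces the equation N_3 := N_2*N_1 with the constant N_3 = 6.
N_2 = 3*N_1 + 1  [with N_1=-2]  = -5
N_4 = max(N_3, N_1) - 2  [with N_3=6, N_1=-2]  = 4
N_5 = max(N_4, N_2) + 6  [with N_4=4, N_2=-5]  = 10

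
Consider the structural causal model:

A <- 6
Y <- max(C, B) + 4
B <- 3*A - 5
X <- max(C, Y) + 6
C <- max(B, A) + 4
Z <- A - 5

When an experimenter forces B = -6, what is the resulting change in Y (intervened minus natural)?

Under do(B=-6), the mechanism B <- 3*A - 5 is discarded; B is fixed at -6.
C = max(B, A) + 4  [with B=-6, A=6]  = 10
Y = max(C, B) + 4  [with C=10, B=-6]  = 14
Without intervention: B = 3*A - 5  [with A=6]  = 13; C = max(B, A) + 4  [with B=13, A=6]  = 17; Y = max(C, B) + 4  [with C=17, B=13]  = 21.
Change = 14 − 21 = -7.

-7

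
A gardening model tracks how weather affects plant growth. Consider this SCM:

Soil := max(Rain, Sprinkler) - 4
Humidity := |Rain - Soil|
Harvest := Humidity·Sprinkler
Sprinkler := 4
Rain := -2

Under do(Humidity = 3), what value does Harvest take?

12

Intervening sets Humidity = 3 and removes its equation (Humidity := |Rain - Soil|).
Harvest = Humidity·Sprinkler  [with Humidity=3, Sprinkler=4]  = 12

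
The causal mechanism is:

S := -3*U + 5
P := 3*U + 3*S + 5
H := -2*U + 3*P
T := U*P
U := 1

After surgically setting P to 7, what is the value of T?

The intervention breaks the incoming arrows to P: P := 3*U + 3*S + 5 no longer applies, and P = 7.
T = U*P  [with U=1, P=7]  = 7

7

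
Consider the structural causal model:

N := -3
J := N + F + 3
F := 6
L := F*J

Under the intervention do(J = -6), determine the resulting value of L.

-36

The intervention breaks the incoming arrows to J: J := N + F + 3 no longer applies, and J = -6.
L = F*J  [with F=6, J=-6]  = -36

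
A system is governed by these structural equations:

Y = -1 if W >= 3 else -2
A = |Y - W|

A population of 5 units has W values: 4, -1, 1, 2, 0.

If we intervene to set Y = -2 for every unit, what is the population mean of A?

3.2

Every unit gets Y=-2 under the intervention. A values become 6, 1, 3, 4, 2; E[A|do(Y=-2)] = 3.2.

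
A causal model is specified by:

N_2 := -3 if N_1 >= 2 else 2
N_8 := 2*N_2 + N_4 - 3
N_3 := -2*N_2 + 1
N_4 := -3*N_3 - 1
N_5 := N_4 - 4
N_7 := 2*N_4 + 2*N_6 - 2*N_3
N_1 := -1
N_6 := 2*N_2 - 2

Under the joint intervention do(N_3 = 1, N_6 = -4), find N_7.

-18

Under do(N_3 = 1, N_6 = -4), each intervened variable's structural equation is replaced by its fixed value.
N_4 = -3*N_3 - 1  [with N_3=1]  = -4
N_7 = 2*N_4 + 2*N_6 - 2*N_3  [with N_4=-4, N_6=-4, N_3=1]  = -18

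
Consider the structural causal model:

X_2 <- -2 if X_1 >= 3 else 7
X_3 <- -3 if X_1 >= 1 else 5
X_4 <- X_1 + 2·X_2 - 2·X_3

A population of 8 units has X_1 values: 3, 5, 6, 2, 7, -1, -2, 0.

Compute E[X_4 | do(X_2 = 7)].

16.5

The intervention sets X_2=7 in all 8 units regardless of X_1. Recomputing X_4 per unit gives 23, 25, 26, 22, 27, 3, 2, 4; average 16.5.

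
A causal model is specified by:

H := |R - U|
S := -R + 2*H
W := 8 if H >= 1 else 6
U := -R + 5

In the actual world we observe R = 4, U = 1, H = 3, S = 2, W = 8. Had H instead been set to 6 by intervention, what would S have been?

8

The intervention breaks the incoming arrows to H: H := |R - U| no longer applies, and H = 6.
S = -R + 2*H  [with R=4, H=6]  = 8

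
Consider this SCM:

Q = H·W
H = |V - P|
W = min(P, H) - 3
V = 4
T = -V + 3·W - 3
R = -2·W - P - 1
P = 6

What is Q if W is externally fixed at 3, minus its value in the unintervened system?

Under do(W=3), the mechanism W = min(P, H) - 3 is discarded; W is fixed at 3.
H = |V - P|  [with V=4, P=6]  = 2
Q = H·W  [with H=2, W=3]  = 6
Without intervention: H = |V - P|  [with V=4, P=6]  = 2; W = min(P, H) - 3  [with P=6, H=2]  = -1; Q = H·W  [with H=2, W=-1]  = -2.
Change = 6 − (-2) = 8.

8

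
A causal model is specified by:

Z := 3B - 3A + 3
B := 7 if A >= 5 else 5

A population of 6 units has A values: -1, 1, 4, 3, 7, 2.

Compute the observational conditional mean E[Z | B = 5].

12.6

Conditioning on B=5 selects the 5 unit(s) with A ∈ {-1, 1, 4, 3, 2}. Their Z values: 21, 15, 6, 9, 12. Mean = 12.6.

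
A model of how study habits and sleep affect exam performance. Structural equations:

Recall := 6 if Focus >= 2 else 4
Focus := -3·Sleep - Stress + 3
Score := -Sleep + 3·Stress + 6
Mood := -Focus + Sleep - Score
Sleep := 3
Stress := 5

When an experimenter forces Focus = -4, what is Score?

The intervention breaks the incoming arrows to Focus: Focus := -3·Sleep - Stress + 3 no longer applies, and Focus = -4.
Score is not downstream of the intervention, so its value is determined by the original equations.
Score = -Sleep + 3·Stress + 6  [with Sleep=3, Stress=5]  = 18

18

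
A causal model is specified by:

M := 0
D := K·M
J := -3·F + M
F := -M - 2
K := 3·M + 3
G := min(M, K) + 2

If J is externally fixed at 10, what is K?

3

The intervention breaks the incoming arrows to J: J := -3·F + M no longer applies, and J = 10.
Since K is not a descendant of the intervened variable, it is unaffected.
K = 3·M + 3  [with M=0]  = 3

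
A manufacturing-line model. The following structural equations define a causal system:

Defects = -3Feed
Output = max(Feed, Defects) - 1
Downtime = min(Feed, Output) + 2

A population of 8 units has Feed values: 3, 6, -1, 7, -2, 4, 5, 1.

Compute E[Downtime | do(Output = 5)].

4.5

Every unit gets Output=5 under the intervention. Downtime values become 5, 7, 1, 7, 0, 6, 7, 3; E[Downtime|do(Output=5)] = 4.5.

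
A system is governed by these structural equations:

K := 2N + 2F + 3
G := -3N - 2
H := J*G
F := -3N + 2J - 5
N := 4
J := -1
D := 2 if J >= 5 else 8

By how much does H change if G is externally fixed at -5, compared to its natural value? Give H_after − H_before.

-9

Intervening sets G = -5 and removes its equation (G := -3N - 2).
H = J*G  [with J=-1, G=-5]  = 5
Without intervention: G = -3N - 2  [with N=4]  = -14; H = J*G  [with J=-1, G=-14]  = 14.
Change = 5 − 14 = -9.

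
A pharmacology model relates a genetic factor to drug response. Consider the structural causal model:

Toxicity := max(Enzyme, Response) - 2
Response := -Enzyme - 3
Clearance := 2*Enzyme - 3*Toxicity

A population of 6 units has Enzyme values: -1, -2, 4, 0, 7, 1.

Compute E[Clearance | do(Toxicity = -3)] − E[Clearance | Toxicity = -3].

The intervention sets Toxicity=-3 in all 6 units regardless of Enzyme. Recomputing Clearance per unit gives 7, 5, 17, 9, 23, 11; average 12.
Observing Toxicity=-3 restricts to units where Toxicity's equation naturally yields -3: Enzyme ∈ {-1, -2}. In that subpopulation Clearance = 7, 5, mean 6.
Difference = 12 − 6 = 6.

6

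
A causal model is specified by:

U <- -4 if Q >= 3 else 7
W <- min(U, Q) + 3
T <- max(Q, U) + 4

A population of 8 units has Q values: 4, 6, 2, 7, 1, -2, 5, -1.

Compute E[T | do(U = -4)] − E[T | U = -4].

Under do(U=-4), U's equation is replaced by U=-4 for every unit. Per-unit T: 8, 10, 6, 11, 5, 2, 9, 3. Mean = 6.75.
Observing U=-4 restricts to units where U's equation naturally yields -4: Q ∈ {4, 6, 7, 5}. In that subpopulation T = 8, 10, 11, 9, mean 9.5.
Difference = 6.75 − 9.5 = -2.75.

-2.75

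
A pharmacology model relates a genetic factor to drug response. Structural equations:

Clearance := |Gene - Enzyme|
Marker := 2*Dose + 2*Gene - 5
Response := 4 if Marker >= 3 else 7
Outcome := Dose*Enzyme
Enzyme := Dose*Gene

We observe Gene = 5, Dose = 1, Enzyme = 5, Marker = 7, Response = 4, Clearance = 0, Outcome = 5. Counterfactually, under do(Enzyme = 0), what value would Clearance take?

5

The intervention breaks the incoming arrows to Enzyme: Enzyme := Dose*Gene no longer applies, and Enzyme = 0.
Clearance = |Gene - Enzyme|  [with Gene=5, Enzyme=0]  = 5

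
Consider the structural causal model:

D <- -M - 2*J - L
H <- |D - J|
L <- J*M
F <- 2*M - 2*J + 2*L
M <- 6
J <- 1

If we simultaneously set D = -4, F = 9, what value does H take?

Setting D = -4, F = 9 by intervention discards those variables' equations.
H = |D - J|  [with D=-4, J=1]  = 5

5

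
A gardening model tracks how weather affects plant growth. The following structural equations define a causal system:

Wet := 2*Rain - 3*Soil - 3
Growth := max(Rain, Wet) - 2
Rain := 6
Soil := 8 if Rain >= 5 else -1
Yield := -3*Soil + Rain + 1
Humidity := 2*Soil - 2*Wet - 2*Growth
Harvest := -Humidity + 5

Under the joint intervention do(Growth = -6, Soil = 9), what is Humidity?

The joint intervention fixes Growth = -6, Soil = 9, removing each variable's own equation.
Wet = 2*Rain - 3*Soil - 3  [with Rain=6, Soil=9]  = -18
Humidity = 2*Soil - 2*Wet - 2*Growth  [with Soil=9, Wet=-18, Growth=-6]  = 66

66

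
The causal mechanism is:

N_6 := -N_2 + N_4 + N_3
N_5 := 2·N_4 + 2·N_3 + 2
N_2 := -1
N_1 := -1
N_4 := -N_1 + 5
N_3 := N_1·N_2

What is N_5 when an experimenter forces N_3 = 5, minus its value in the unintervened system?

do(N_3=5) replaces the equation N_3 := N_1·N_2 with the constant N_3 = 5.
N_4 = -N_1 + 5  [with N_1=-1]  = 6
N_5 = 2·N_4 + 2·N_3 + 2  [with N_4=6, N_3=5]  = 24
Without intervention: N_3 = N_1·N_2  [with N_1=-1, N_2=-1]  = 1; N_4 = -N_1 + 5  [with N_1=-1]  = 6; N_5 = 2·N_4 + 2·N_3 + 2  [with N_4=6, N_3=1]  = 16.
Change = 24 − 16 = 8.

8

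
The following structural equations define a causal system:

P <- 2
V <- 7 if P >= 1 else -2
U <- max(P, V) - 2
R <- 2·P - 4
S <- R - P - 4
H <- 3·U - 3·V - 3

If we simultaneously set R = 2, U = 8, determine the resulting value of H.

The joint intervention fixes R = 2, U = 8, removing each variable's own equation.
V = 7 if P >= 1 else -2  [with P=2]  = 7
H = 3·U - 3·V - 3  [with U=8, V=7]  = 0

0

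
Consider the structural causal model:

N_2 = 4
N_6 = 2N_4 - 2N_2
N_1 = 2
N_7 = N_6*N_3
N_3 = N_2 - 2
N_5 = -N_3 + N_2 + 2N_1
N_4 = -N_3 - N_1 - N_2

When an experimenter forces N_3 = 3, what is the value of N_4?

-9

The intervention breaks the incoming arrows to N_3: N_3 = N_2 - 2 no longer applies, and N_3 = 3.
N_4 = -N_3 - N_1 - N_2  [with N_3=3, N_1=2, N_2=4]  = -9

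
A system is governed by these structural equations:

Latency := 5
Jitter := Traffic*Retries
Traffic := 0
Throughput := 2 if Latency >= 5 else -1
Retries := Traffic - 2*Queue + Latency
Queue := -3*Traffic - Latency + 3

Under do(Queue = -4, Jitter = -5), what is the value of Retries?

The joint intervention fixes Queue = -4, Jitter = -5, removing each variable's own equation.
Retries = Traffic - 2*Queue + Latency  [with Traffic=0, Queue=-4, Latency=5]  = 13

13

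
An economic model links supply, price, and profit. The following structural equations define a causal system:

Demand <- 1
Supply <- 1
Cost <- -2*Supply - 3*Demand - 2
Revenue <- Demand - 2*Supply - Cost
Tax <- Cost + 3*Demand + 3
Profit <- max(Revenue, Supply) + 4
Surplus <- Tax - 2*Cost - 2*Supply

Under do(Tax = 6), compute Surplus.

Under do(Tax=6), the mechanism Tax <- Cost + 3*Demand + 3 is discarded; Tax is fixed at 6.
Cost = -2*Supply - 3*Demand - 2  [with Supply=1, Demand=1]  = -7
Surplus = Tax - 2*Cost - 2*Supply  [with Tax=6, Cost=-7, Supply=1]  = 18

18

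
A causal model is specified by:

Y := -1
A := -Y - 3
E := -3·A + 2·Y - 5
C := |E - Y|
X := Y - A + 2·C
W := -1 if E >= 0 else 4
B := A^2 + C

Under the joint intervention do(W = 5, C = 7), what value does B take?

11

Under do(W = 5, C = 7), each intervened variable's structural equation is replaced by its fixed value.
A = -Y - 3  [with Y=-1]  = -2
B = A^2 + C  [with A=-2, C=7]  = 11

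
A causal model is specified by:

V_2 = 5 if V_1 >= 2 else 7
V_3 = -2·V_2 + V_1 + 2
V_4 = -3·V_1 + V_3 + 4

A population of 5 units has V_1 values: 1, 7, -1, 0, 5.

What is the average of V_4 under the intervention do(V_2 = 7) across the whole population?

Every unit gets V_2=7 under the intervention. V_4 values become -10, -22, -6, -8, -18; E[V_4|do(V_2=7)] = -12.8.

-12.8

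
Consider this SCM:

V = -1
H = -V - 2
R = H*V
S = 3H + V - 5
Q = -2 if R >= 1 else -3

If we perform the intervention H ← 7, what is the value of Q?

-3

do(H=7) replaces the equation H = -V - 2 with the constant H = 7.
R = H*V  [with H=7, V=-1]  = -7
Q = -2 if R >= 1 else -3  [with R=-7]  = -3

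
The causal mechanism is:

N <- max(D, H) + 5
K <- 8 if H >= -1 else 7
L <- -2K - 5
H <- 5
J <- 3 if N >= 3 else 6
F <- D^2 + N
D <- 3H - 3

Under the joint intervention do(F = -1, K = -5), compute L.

Setting F = -1, K = -5 by intervention discards those variables' equations.
L = -2K - 5  [with K=-5]  = 5

5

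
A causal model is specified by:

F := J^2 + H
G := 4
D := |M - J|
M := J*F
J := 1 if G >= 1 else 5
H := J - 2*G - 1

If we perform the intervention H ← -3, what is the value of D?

3

The intervention breaks the incoming arrows to H: H := J - 2*G - 1 no longer applies, and H = -3.
J = 1 if G >= 1 else 5  [with G=4]  = 1
F = J^2 + H  [with J=1, H=-3]  = -2
M = J*F  [with J=1, F=-2]  = -2
D = |M - J|  [with M=-2, J=1]  = 3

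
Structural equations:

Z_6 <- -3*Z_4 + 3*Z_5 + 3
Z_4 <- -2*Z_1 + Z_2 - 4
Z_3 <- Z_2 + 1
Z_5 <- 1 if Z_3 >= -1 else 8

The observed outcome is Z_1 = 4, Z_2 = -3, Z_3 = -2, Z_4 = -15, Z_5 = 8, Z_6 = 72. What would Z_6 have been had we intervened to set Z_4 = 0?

Under do(Z_4=0), the mechanism Z_4 <- -2*Z_1 + Z_2 - 4 is discarded; Z_4 is fixed at 0.
Z_3 = Z_2 + 1  [with Z_2=-3]  = -2
Z_5 = 1 if Z_3 >= -1 else 8  [with Z_3=-2]  = 8
Z_6 = -3*Z_4 + 3*Z_5 + 3  [with Z_4=0, Z_5=8]  = 27

27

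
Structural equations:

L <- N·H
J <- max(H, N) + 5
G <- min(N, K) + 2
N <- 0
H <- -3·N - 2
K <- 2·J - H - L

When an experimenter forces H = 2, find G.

2

Under do(H=2), the mechanism H <- -3·N - 2 is discarded; H is fixed at 2.
J = max(H, N) + 5  [with H=2, N=0]  = 7
L = N·H  [with N=0, H=2]  = 0
K = 2·J - H - L  [with J=7, H=2, L=0]  = 12
G = min(N, K) + 2  [with N=0, K=12]  = 2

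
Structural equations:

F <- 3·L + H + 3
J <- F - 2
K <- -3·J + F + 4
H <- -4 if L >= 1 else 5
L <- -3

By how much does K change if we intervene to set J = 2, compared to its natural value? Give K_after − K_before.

-15

Intervening sets J = 2 and removes its equation (J <- F - 2).
H = -4 if L >= 1 else 5  [with L=-3]  = 5
F = 3·L + H + 3  [with L=-3, H=5]  = -1
K = -3·J + F + 4  [with J=2, F=-1]  = -3
Without intervention: H = -4 if L >= 1 else 5  [with L=-3]  = 5; F = 3·L + H + 3  [with L=-3, H=5]  = -1; J = F - 2  [with F=-1]  = -3; K = -3·J + F + 4  [with J=-3, F=-1]  = 12.
Change = -3 − 12 = -15.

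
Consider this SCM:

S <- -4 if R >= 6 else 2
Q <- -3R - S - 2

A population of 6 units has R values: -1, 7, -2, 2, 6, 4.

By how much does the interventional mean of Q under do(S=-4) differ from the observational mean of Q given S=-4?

11.5

Every unit gets S=-4 under the intervention. Q values become 5, -19, 8, -4, -16, -10; E[Q|do(S=-4)] = -6.
E[Q|S=-4] averages over only the 2 units with S=-4 (R = 7, 6): Q = -19, -16, mean -17.5.
Difference = -6 − (-17.5) = 11.5.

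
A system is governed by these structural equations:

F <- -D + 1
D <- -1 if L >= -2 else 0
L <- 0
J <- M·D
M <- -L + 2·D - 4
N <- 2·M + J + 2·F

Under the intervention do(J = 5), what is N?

-3

The intervention breaks the incoming arrows to J: J <- M·D no longer applies, and J = 5.
D = -1 if L >= -2 else 0  [with L=0]  = -1
F = -D + 1  [with D=-1]  = 2
M = -L + 2·D - 4  [with L=0, D=-1]  = -6
N = 2·M + J + 2·F  [with M=-6, J=5, F=2]  = -3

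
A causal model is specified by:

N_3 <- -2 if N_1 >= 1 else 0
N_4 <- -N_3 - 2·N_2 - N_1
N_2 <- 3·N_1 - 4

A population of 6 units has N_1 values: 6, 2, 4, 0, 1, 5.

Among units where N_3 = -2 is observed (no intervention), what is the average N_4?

Observing N_3=-2 restricts to units where N_3's equation naturally yields -2: N_1 ∈ {6, 2, 4, 1, 5}. In that subpopulation N_4 = -32, -4, -18, 3, -25, mean -15.2.

-15.2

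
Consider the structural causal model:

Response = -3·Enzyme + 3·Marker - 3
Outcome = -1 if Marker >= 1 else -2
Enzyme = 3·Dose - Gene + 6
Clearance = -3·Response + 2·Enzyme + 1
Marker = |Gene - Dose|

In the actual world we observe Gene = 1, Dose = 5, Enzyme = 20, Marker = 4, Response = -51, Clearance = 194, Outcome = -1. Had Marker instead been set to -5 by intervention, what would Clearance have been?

275

Under do(Marker=-5), the mechanism Marker = |Gene - Dose| is discarded; Marker is fixed at -5.
Enzyme = 3·Dose - Gene + 6  [with Dose=5, Gene=1]  = 20
Response = -3·Enzyme + 3·Marker - 3  [with Enzyme=20, Marker=-5]  = -78
Clearance = -3·Response + 2·Enzyme + 1  [with Response=-78, Enzyme=20]  = 275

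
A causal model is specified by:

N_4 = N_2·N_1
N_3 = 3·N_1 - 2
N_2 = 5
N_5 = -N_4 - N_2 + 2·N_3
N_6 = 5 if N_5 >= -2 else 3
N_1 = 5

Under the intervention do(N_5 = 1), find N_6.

5

The intervention breaks the incoming arrows to N_5: N_5 = -N_4 - N_2 + 2·N_3 no longer applies, and N_5 = 1.
N_6 = 5 if N_5 >= -2 else 3  [with N_5=1]  = 5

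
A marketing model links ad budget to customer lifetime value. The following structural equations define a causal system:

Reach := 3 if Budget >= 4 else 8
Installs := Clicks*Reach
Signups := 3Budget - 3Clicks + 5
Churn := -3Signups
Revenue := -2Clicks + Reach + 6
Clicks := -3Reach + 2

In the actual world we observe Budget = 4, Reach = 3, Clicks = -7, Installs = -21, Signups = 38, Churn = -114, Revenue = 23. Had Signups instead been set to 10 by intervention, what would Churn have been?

-30

The intervention breaks the incoming arrows to Signups: Signups := 3Budget - 3Clicks + 5 no longer applies, and Signups = 10.
Churn = -3Signups  [with Signups=10]  = -30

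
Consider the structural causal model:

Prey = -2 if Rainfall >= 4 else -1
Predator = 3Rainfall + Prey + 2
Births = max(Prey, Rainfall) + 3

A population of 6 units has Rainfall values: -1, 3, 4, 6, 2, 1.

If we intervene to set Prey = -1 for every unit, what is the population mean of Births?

Under do(Prey=-1), Prey's equation is replaced by Prey=-1 for every unit. Per-unit Births: 2, 6, 7, 9, 5, 4. Mean = 5.5.

5.5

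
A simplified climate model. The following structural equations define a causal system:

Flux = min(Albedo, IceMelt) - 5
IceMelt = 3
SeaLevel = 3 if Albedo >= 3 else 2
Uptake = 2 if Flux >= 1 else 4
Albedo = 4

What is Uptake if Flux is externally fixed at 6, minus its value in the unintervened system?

-2

Intervening sets Flux = 6 and removes its equation (Flux = min(Albedo, IceMelt) - 5).
Uptake = 2 if Flux >= 1 else 4  [with Flux=6]  = 2
Without intervention: Flux = min(Albedo, IceMelt) - 5  [with Albedo=4, IceMelt=3]  = -2; Uptake = 2 if Flux >= 1 else 4  [with Flux=-2]  = 4.
Change = 2 − 4 = -2.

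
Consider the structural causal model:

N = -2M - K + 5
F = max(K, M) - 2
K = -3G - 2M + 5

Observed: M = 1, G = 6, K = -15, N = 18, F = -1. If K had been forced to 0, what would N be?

3

The intervention breaks the incoming arrows to K: K = -3G - 2M + 5 no longer applies, and K = 0.
N = -2M - K + 5  [with M=1, K=0]  = 3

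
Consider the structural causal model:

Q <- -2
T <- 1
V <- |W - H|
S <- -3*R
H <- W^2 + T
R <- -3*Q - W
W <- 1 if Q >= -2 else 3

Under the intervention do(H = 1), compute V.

0

The intervention breaks the incoming arrows to H: H <- W^2 + T no longer applies, and H = 1.
W = 1 if Q >= -2 else 3  [with Q=-2]  = 1
V = |W - H|  [with W=1, H=1]  = 0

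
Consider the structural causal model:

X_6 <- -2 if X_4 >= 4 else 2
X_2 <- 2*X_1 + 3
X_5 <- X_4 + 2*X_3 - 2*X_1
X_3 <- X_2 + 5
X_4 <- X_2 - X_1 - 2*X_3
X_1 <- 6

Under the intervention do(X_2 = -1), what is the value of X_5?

-19

do(X_2=-1) replaces the equation X_2 <- 2*X_1 + 3 with the constant X_2 = -1.
X_3 = X_2 + 5  [with X_2=-1]  = 4
X_4 = X_2 - X_1 - 2*X_3  [with X_2=-1, X_1=6, X_3=4]  = -15
X_5 = X_4 + 2*X_3 - 2*X_1  [with X_4=-15, X_3=4, X_1=6]  = -19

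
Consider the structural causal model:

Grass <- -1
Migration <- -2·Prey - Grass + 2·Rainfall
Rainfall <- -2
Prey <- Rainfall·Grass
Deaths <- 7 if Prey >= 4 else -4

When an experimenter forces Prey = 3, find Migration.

do(Prey=3) replaces the equation Prey <- Rainfall·Grass with the constant Prey = 3.
Migration = -2·Prey - Grass + 2·Rainfall  [with Prey=3, Grass=-1, Rainfall=-2]  = -9

-9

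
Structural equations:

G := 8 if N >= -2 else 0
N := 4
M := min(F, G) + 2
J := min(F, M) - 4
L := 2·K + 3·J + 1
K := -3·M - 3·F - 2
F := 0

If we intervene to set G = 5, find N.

4

Under do(G=5), the mechanism G := 8 if N >= -2 else 0 is discarded; G is fixed at 5.
N is not downstream of the intervention, so its value is determined by the original equations.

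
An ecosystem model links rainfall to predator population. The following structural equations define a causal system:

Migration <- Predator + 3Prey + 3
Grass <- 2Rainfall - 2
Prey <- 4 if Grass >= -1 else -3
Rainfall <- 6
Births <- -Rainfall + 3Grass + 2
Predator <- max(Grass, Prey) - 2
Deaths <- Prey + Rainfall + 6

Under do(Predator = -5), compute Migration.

10

The intervention breaks the incoming arrows to Predator: Predator <- max(Grass, Prey) - 2 no longer applies, and Predator = -5.
Grass = 2Rainfall - 2  [with Rainfall=6]  = 10
Prey = 4 if Grass >= -1 else -3  [with Grass=10]  = 4
Migration = Predator + 3Prey + 3  [with Predator=-5, Prey=4]  = 10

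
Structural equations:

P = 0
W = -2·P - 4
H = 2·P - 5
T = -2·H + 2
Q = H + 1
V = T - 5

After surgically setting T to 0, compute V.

-5

Under do(T=0), the mechanism T = -2·H + 2 is discarded; T is fixed at 0.
V = T - 5  [with T=0]  = -5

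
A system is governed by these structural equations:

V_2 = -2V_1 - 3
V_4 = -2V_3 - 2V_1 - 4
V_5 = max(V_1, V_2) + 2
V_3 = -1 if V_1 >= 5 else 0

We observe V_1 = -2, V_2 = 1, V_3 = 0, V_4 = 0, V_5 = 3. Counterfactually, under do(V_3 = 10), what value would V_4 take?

The intervention breaks the incoming arrows to V_3: V_3 = -1 if V_1 >= 5 else 0 no longer applies, and V_3 = 10.
V_4 = -2V_3 - 2V_1 - 4  [with V_3=10, V_1=-2]  = -20

-20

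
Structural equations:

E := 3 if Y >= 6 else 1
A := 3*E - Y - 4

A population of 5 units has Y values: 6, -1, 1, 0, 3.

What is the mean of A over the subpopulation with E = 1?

E[A|E=1] averages over only the 4 units with E=1 (Y = -1, 1, 0, 3): A = 0, -2, -1, -4, mean -1.75.

-1.75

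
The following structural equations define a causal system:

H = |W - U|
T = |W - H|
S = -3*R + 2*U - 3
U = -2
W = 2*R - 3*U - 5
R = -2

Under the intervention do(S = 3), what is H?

The intervention breaks the incoming arrows to S: S = -3*R + 2*U - 3 no longer applies, and S = 3.
Since H is not a descendant of the intervened variable, it is unaffected.
W = 2*R - 3*U - 5  [with R=-2, U=-2]  = -3
H = |W - U|  [with W=-3, U=-2]  = 1

1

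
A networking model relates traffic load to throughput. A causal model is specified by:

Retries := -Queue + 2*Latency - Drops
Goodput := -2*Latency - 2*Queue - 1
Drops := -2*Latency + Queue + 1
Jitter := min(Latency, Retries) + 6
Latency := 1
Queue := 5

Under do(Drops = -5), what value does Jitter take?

do(Drops=-5) replaces the equation Drops := -2*Latency + Queue + 1 with the constant Drops = -5.
Retries = -Queue + 2*Latency - Drops  [with Queue=5, Latency=1, Drops=-5]  = 2
Jitter = min(Latency, Retries) + 6  [with Latency=1, Retries=2]  = 7

7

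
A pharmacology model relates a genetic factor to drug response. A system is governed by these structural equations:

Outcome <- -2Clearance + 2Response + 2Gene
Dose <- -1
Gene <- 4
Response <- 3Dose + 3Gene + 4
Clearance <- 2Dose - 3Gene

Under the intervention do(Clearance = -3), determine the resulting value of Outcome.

40

Intervening sets Clearance = -3 and removes its equation (Clearance <- 2Dose - 3Gene).
Response = 3Dose + 3Gene + 4  [with Dose=-1, Gene=4]  = 13
Outcome = -2Clearance + 2Response + 2Gene  [with Clearance=-3, Response=13, Gene=4]  = 40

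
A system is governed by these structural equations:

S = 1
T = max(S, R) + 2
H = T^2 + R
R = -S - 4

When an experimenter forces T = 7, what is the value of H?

The intervention breaks the incoming arrows to T: T = max(S, R) + 2 no longer applies, and T = 7.
R = -S - 4  [with S=1]  = -5
H = T^2 + R  [with T=7, R=-5]  = 44

44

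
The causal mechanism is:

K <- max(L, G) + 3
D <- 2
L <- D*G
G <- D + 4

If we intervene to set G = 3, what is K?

9

Under do(G=3), the mechanism G <- D + 4 is discarded; G is fixed at 3.
L = D*G  [with D=2, G=3]  = 6
K = max(L, G) + 3  [with L=6, G=3]  = 9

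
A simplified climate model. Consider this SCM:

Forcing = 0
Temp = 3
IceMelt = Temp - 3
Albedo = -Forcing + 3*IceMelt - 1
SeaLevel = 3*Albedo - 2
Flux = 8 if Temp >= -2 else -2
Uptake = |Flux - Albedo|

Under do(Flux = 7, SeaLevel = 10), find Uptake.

Setting Flux = 7, SeaLevel = 10 by intervention discards those variables' equations.
IceMelt = Temp - 3  [with Temp=3]  = 0
Albedo = -Forcing + 3*IceMelt - 1  [with Forcing=0, IceMelt=0]  = -1
Uptake = |Flux - Albedo|  [with Flux=7, Albedo=-1]  = 8

8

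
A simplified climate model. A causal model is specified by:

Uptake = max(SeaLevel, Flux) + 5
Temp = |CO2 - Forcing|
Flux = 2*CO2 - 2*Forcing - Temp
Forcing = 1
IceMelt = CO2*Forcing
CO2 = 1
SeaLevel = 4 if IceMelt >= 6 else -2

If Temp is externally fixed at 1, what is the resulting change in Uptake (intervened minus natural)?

The intervention breaks the incoming arrows to Temp: Temp = |CO2 - Forcing| no longer applies, and Temp = 1.
IceMelt = CO2*Forcing  [with CO2=1, Forcing=1]  = 1
SeaLevel = 4 if IceMelt >= 6 else -2  [with IceMelt=1]  = -2
Flux = 2*CO2 - 2*Forcing - Temp  [with CO2=1, Forcing=1, Temp=1]  = -1
Uptake = max(SeaLevel, Flux) + 5  [with SeaLevel=-2, Flux=-1]  = 4
Without intervention: Temp = |CO2 - Forcing|  [with CO2=1, Forcing=1]  = 0; IceMelt = CO2*Forcing  [with CO2=1, Forcing=1]  = 1; SeaLevel = 4 if IceMelt >= 6 else -2  [with IceMelt=1]  = -2; Flux = 2*CO2 - 2*Forcing - Temp  [with CO2=1, Forcing=1, Temp=0]  = 0; Uptake = max(SeaLevel, Flux) + 5  [with SeaLevel=-2, Flux=0]  = 5.
Change = 4 − 5 = -1.

-1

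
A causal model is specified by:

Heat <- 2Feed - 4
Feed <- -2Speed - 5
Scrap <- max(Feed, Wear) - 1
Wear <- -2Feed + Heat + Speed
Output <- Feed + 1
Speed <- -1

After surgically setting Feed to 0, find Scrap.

do(Feed=0) replaces the equation Feed <- -2Speed - 5 with the constant Feed = 0.
Heat = 2Feed - 4  [with Feed=0]  = -4
Wear = -2Feed + Heat + Speed  [with Feed=0, Heat=-4, Speed=-1]  = -5
Scrap = max(Feed, Wear) - 1  [with Feed=0, Wear=-5]  = -1

-1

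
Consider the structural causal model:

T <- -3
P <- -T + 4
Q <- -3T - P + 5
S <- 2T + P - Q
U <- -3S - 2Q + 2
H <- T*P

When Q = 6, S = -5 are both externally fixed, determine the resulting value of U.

5

Setting Q = 6, S = -5 by intervention discards those variables' equations.
U = -3S - 2Q + 2  [with S=-5, Q=6]  = 5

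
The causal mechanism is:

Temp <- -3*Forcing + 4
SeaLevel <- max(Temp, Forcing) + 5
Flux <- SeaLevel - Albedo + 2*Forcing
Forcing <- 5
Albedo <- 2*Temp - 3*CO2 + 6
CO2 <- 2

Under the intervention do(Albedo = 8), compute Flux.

12

Under do(Albedo=8), the mechanism Albedo <- 2*Temp - 3*CO2 + 6 is discarded; Albedo is fixed at 8.
Temp = -3*Forcing + 4  [with Forcing=5]  = -11
SeaLevel = max(Temp, Forcing) + 5  [with Temp=-11, Forcing=5]  = 10
Flux = SeaLevel - Albedo + 2*Forcing  [with SeaLevel=10, Albedo=8, Forcing=5]  = 12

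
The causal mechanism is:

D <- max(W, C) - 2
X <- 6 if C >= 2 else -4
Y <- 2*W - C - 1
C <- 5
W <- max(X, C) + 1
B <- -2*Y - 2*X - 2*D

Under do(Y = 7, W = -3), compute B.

-32

The joint intervention fixes Y = 7, W = -3, removing each variable's own equation.
X = 6 if C >= 2 else -4  [with C=5]  = 6
D = max(W, C) - 2  [with W=-3, C=5]  = 3
B = -2*Y - 2*X - 2*D  [with Y=7, X=6, D=3]  = -32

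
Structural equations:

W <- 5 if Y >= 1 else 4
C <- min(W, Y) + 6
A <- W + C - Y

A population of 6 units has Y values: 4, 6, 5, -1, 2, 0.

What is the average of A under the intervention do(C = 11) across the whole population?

13

Every unit gets C=11 under the intervention. A values become 12, 10, 11, 16, 14, 15; E[A|do(C=11)] = 13.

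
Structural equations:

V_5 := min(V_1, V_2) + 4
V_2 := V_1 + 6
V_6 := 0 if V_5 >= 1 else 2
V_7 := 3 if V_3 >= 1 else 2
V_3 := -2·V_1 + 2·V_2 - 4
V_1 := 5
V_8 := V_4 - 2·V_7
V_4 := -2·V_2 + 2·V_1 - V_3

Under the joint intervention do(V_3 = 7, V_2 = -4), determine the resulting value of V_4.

11

The joint intervention fixes V_3 = 7, V_2 = -4, removing each variable's own equation.
V_4 = -2·V_2 + 2·V_1 - V_3  [with V_2=-4, V_1=5, V_3=7]  = 11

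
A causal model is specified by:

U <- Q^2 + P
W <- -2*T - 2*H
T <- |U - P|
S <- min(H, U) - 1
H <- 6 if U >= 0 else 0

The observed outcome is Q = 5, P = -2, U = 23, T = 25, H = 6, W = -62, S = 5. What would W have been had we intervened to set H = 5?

The intervention breaks the incoming arrows to H: H <- 6 if U >= 0 else 0 no longer applies, and H = 5.
U = Q^2 + P  [with Q=5, P=-2]  = 23
T = |U - P|  [with U=23, P=-2]  = 25
W = -2*T - 2*H  [with T=25, H=5]  = -60

-60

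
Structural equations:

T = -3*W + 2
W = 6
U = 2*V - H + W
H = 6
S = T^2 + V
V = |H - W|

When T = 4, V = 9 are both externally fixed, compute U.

Under do(T = 4, V = 9), each intervened variable's structural equation is replaced by its fixed value.
U = 2*V - H + W  [with V=9, H=6, W=6]  = 18

18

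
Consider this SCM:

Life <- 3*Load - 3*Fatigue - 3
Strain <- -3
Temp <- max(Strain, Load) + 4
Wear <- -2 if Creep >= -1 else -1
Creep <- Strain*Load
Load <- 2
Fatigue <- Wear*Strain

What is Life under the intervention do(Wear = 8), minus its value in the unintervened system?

Under do(Wear=8), the mechanism Wear <- -2 if Creep >= -1 else -1 is discarded; Wear is fixed at 8.
Fatigue = Wear*Strain  [with Wear=8, Strain=-3]  = -24
Life = 3*Load - 3*Fatigue - 3  [with Load=2, Fatigue=-24]  = 75
Without intervention: Creep = Strain*Load  [with Strain=-3, Load=2]  = -6; Wear = -2 if Creep >= -1 else -1  [with Creep=-6]  = -1; Fatigue = Wear*Strain  [with Wear=-1, Strain=-3]  = 3; Life = 3*Load - 3*Fatigue - 3  [with Load=2, Fatigue=3]  = -6.
Change = 75 − (-6) = 81.

81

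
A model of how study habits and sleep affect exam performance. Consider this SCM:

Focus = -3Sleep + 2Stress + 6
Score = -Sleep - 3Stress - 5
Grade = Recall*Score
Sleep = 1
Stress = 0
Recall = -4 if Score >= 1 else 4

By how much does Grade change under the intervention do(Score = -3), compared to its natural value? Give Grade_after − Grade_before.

Under do(Score=-3), the mechanism Score = -Sleep - 3Stress - 5 is discarded; Score is fixed at -3.
Recall = -4 if Score >= 1 else 4  [with Score=-3]  = 4
Grade = Recall*Score  [with Recall=4, Score=-3]  = -12
Without intervention: Score = -Sleep - 3Stress - 5  [with Sleep=1, Stress=0]  = -6; Recall = -4 if Score >= 1 else 4  [with Score=-6]  = 4; Grade = Recall*Score  [with Recall=4, Score=-6]  = -24.
Change = -12 − (-24) = 12.

12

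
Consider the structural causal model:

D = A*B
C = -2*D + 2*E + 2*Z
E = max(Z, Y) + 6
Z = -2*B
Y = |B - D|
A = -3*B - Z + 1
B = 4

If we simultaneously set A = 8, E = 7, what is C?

Under do(A = 8, E = 7), each intervened variable's structural equation is replaced by its fixed value.
Z = -2*B  [with B=4]  = -8
D = A*B  [with A=8, B=4]  = 32
C = -2*D + 2*E + 2*Z  [with D=32, E=7, Z=-8]  = -66

-66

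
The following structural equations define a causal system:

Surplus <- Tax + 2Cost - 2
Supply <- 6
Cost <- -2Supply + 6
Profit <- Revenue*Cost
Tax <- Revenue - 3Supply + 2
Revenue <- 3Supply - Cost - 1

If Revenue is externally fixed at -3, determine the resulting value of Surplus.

The intervention breaks the incoming arrows to Revenue: Revenue <- 3Supply - Cost - 1 no longer applies, and Revenue = -3.
Cost = -2Supply + 6  [with Supply=6]  = -6
Tax = Revenue - 3Supply + 2  [with Revenue=-3, Supply=6]  = -19
Surplus = Tax + 2Cost - 2  [with Tax=-19, Cost=-6]  = -33

-33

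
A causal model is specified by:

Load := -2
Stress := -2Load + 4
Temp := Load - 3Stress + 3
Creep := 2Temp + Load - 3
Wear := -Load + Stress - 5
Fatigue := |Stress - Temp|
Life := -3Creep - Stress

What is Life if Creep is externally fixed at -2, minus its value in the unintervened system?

The intervention breaks the incoming arrows to Creep: Creep := 2Temp + Load - 3 no longer applies, and Creep = -2.
Stress = -2Load + 4  [with Load=-2]  = 8
Life = -3Creep - Stress  [with Creep=-2, Stress=8]  = -2
Without intervention: Stress = -2Load + 4  [with Load=-2]  = 8; Temp = Load - 3Stress + 3  [with Load=-2, Stress=8]  = -23; Creep = 2Temp + Load - 3  [with Temp=-23, Load=-2]  = -51; Life = -3Creep - Stress  [with Creep=-51, Stress=8]  = 145.
Change = -2 − 145 = -147.

-147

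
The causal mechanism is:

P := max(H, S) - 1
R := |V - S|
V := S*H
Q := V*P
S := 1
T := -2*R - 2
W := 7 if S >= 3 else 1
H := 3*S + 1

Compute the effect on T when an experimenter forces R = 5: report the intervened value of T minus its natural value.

Intervening sets R = 5 and removes its equation (R := |V - S|).
T = -2*R - 2  [with R=5]  = -12
Without intervention: H = 3*S + 1  [with S=1]  = 4; V = S*H  [with S=1, H=4]  = 4; R = |V - S|  [with V=4, S=1]  = 3; T = -2*R - 2  [with R=3]  = -8.
Change = -12 − (-8) = -4.

-4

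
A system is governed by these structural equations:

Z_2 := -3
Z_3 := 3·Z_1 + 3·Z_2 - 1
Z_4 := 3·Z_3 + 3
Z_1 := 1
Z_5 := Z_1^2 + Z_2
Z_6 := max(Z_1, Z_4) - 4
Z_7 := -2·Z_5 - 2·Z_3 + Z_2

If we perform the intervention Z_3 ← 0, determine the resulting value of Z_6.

-1

The intervention breaks the incoming arrows to Z_3: Z_3 := 3·Z_1 + 3·Z_2 - 1 no longer applies, and Z_3 = 0.
Z_4 = 3·Z_3 + 3  [with Z_3=0]  = 3
Z_6 = max(Z_1, Z_4) - 4  [with Z_1=1, Z_4=3]  = -1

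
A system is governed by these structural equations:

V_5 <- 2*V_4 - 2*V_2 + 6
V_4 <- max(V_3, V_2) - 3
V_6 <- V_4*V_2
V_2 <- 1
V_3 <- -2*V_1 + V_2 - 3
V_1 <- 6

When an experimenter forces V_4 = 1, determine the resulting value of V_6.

1

Under do(V_4=1), the mechanism V_4 <- max(V_3, V_2) - 3 is discarded; V_4 is fixed at 1.
V_6 = V_4*V_2  [with V_4=1, V_2=1]  = 1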